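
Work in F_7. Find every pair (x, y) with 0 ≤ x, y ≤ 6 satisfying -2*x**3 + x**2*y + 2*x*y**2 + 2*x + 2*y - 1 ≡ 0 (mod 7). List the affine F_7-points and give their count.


Affine F_7-points: {(0, 4), (3, 0), (3, 4), (5, 2), (5, 3), (6, 1), (6, 4)}; count = 7.

For each of the 49 pairs (x, y) ∈ F_7², evaluate f(x, y) mod 7. Record the zeros.
  x = 0: [0↦6, 1↦1, 2↦3, 3↦5, 4↦0, 5↦2, 6↦4]  zeros at y ∈ {4}
  x = 1: [0↦6, 1↦4, 2↦6, 3↦5, 4↦1, 5↦1, 6↦5]  zeros at y ∈ ∅
  x = 2: [0↦1, 1↦4, 2↦1, 3↦6, 4↦5, 5↦5, 6↦6]  zeros at y ∈ ∅
  x = 3: [0↦0, 1↦3, 2↦4, 3↦3, 4↦0, 5↦2, 6↦2]  zeros at y ∈ {0, 4}
  x = 4: [0↦5, 1↦3, 2↦3, 3↦5, 4↦2, 5↦1, 6↦2]  zeros at y ∈ ∅
  x = 5: [0↦4, 1↦6, 2↦0, 3↦0, 4↦6, 5↦4, 6↦1]  zeros at y ∈ {2, 3}
  x = 6: [0↦6, 1↦0, 2↦4, 3↦4, 4↦0, 5↦6, 6↦1]  zeros at y ∈ {1, 4}
Collecting zeros: affine points = {(0, 4), (3, 0), (3, 4), (5, 2), (5, 3), (6, 1), (6, 4)}.
Total count |C(F_7)_aff| = 7.


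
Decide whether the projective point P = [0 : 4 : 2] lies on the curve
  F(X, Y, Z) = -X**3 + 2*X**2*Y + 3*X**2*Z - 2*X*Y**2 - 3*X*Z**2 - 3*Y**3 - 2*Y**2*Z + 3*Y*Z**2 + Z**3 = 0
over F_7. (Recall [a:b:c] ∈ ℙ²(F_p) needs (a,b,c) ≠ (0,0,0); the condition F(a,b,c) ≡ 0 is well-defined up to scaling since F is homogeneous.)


F(0,4,2) ≡ 3 (mod 7); P is NOT on the curve.

Evaluate F(0, 4, 2) term-by-term (mod 7).
  -X**3 ↦ -1·0·1·1 = 0
  2*X**2*Y ↦ 2·0·4·1 = 0
  3*X**2*Z ↦ 3·0·1·2 = 0
  -2*X*Y**2 ↦ -2·0·16·1 = 0
  -3*X*Z**2 ↦ -3·0·1·4 = 0
  -3*Y**3 ↦ -3·1·64·1 = -192
  -2*Y**2*Z ↦ -2·1·16·2 = -64
  3*Y*Z**2 ↦ 3·1·4·4 = 48
  Z**3 ↦ 1·1·1·8 = 8
Sum: F(0, 4, 2) = (0) + (0) + (0) + (0) + (0) + (-192) + (-64) + (48) + (8) = -200.
Reducing mod 7: -200 ≡ 3 (mod 7).
Since F(a, b, c) ≡ 3 ≠ 0 (mod 7), P does NOT lie on the curve.


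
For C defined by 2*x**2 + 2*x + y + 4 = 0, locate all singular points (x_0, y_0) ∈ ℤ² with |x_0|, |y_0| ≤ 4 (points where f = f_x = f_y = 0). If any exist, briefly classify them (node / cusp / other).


No singular points in the scanned grid; C is smooth there.

Compute partial derivatives:
  f_x = 4*x + 2.
  f_y = 1.
f_y = 1 is a nonzero constant, so f_y never vanishes: no point (x, y) can satisfy f = f_x = f_y = 0. In particular no (x, y) ∈ {−4, ..., 4}² is singular; the curve is smooth.


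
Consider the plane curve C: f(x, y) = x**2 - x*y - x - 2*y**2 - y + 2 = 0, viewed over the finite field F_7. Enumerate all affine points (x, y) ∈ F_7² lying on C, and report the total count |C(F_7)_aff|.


Affine F_7-points: {(4, 0), (4, 1), (5, 1), (5, 3), (6, 3), (6, 4)}; count = 6.

For each of the 49 pairs (x, y) ∈ F_7², evaluate f(x, y) mod 7. Record the zeros.
  x = 0: [0↦2, 1↦6, 2↦6, 3↦2, 4↦1, 5↦3, 6↦1]  zeros at y ∈ ∅
  x = 1: [0↦2, 1↦5, 2↦4, 3↦6, 4↦4, 5↦5, 6↦2]  zeros at y ∈ ∅
  x = 2: [0↦4, 1↦6, 2↦4, 3↦5, 4↦2, 5↦2, 6↦5]  zeros at y ∈ ∅
  x = 3: [0↦1, 1↦2, 2↦6, 3↦6, 4↦2, 5↦1, 6↦3]  zeros at y ∈ ∅
  x = 4: [0↦0, 1↦0, 2↦3, 3↦2, 4↦4, 5↦2, 6↦3]  zeros at y ∈ {0, 1}
  x = 5: [0↦1, 1↦0, 2↦2, 3↦0, 4↦1, 5↦5, 6↦5]  zeros at y ∈ {1, 3}
  x = 6: [0↦4, 1↦2, 2↦3, 3↦0, 4↦0, 5↦3, 6↦2]  zeros at y ∈ {3, 4}
Collecting zeros: affine points = {(4, 0), (4, 1), (5, 1), (5, 3), (6, 3), (6, 4)}.
Total count |C(F_7)_aff| = 6.


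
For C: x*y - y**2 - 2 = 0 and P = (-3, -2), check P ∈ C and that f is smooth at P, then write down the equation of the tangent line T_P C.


Tangent line at P: -2*x + y - 4 = 0.

Step 1: f(-3, -2) = 0, so P lies on C.
Step 2: partial derivatives
  f_x(x, y) = y, f_y(x, y) = x - 2*y.
  f_x(P) = -2, f_y(P) = 1 (gradient nonzero, so P is smooth).
Step 3: tangent line at P: -2·(x − -3) + 1·(y − -2) = 0.
Expanding: -2*x + y - 4 = 0.


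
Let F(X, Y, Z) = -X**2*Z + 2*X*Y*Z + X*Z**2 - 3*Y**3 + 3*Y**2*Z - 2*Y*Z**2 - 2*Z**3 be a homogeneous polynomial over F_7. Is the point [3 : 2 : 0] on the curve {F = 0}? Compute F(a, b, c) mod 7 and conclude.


F(3,2,0) ≡ 4 (mod 7); P is NOT on the curve.

Evaluate F(3, 2, 0) term-by-term (mod 7).
  -X**2*Z ↦ -1·9·1·0 = 0
  2*X*Y*Z ↦ 2·3·2·0 = 0
  X*Z**2 ↦ 1·3·1·0 = 0
  -3*Y**3 ↦ -3·1·8·1 = -24
  3*Y**2*Z ↦ 3·1·4·0 = 0
  -2*Y*Z**2 ↦ -2·1·2·0 = 0
  -2*Z**3 ↦ -2·1·1·0 = 0
Sum: F(3, 2, 0) = (0) + (0) + (0) + (-24) + (0) + (0) + (0) = -24.
Reducing mod 7: -24 ≡ 4 (mod 7).
Since F(a, b, c) ≡ 4 ≠ 0 (mod 7), P does NOT lie on the curve.


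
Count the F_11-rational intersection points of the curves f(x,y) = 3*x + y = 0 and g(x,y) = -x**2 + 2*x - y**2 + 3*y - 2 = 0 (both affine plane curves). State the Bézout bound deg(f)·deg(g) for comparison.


Common zeros: ∅; count = 0; Bézout bound = 2.

deg(f) = 1, deg(g) = 2, so Bézout bound = 2.
Scan x ∈ F_11. For each x, list the y ∈ F_11 with f(x, y) ≡ 0 and those with g(x, y) ≡ 0 (mod 11); the common zeros in that column are the intersection.
  x = 0: f ≡ 0 at y ∈ {0}; g ≡ 0 at y ∈ {1, 2}; common: ∅.
  x = 1: f ≡ 0 at y ∈ {8}; g ≡ 0 at y ∈ {5, 9}; common: ∅.
  x = 2: f ≡ 0 at y ∈ {5}; g ≡ 0 at y ∈ {1, 2}; common: ∅.
  x = 3: f ≡ 0 at y ∈ {2}; g ≡ 0 at y ∈ {7}; common: ∅.
  x = 4: f ≡ 0 at y ∈ {10}; g ≡ 0 at y ∈ ∅; common: ∅.
  x = 5: f ≡ 0 at y ∈ {7}; g ≡ 0 at y ∈ ∅; common: ∅.
  x = 6: f ≡ 0 at y ∈ {4}; g ≡ 0 at y ∈ {6, 8}; common: ∅.
  x = 7: f ≡ 0 at y ∈ {1}; g ≡ 0 at y ∈ {6, 8}; common: ∅.
  x = 8: f ≡ 0 at y ∈ {9}; g ≡ 0 at y ∈ ∅; common: ∅.
  x = 9: f ≡ 0 at y ∈ {6}; g ≡ 0 at y ∈ ∅; common: ∅.
  x = 10: f ≡ 0 at y ∈ {3}; g ≡ 0 at y ∈ {7}; common: ∅.
Collecting: common zeros = ∅, so the count is 0.
Comparison with the Bézout bound: 0 ≤ 2 = deg(f)·deg(g), as expected for curves with no common component (the affine F_11-count falls short of the bound because intersections may lie at infinity, over extension fields, or carry multiplicity).


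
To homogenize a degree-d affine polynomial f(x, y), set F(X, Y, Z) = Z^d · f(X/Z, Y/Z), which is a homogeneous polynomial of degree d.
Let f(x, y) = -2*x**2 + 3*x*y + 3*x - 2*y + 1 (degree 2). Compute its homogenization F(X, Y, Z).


F(X, Y, Z) = -2*X**2 + 3*X*Y + 3*X*Z - 2*Y*Z + Z**2

deg(f) = 2.
Substitute x = X/Z, y = Y/Z into f, then multiply by Z^2.
  monomial -2·x^2·y^0 ↦ -2·X^2·Y^0·Z^0.
  monomial 3·x^1·y^1 ↦ 3·X^1·Y^1·Z^0.
  monomial 3·x^1·y^0 ↦ 3·X^1·Y^0·Z^1.
  monomial -2·x^0·y^1 ↦ -2·X^0·Y^1·Z^1.
  monomial 1·x^0·y^0 ↦ 1·X^0·Y^0·Z^2.
Collecting: F(X, Y, Z) = -2*X**2 + 3*X*Y + 3*X*Z - 2*Y*Z + Z**2.


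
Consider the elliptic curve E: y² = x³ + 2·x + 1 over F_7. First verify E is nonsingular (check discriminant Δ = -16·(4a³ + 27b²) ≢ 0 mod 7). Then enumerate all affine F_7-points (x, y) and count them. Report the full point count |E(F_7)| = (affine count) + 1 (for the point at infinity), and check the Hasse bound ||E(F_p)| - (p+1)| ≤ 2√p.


Affine points = {(0, 1), (0, 6), (1, 2), (1, 5)}; affine count = 4; |E(F_7)| = 5.

Discriminant check: Δ ∝ 4a³ + 27b² = 4·2³ + 27·1² = 4·8 + 27·1 ≡ 3 (mod 7). Nonzero ⇒ E is nonsingular.
For each x ∈ F_7, compute rhs = x³ + 2·x + 1 mod 7, then count y ∈ F_7 with y² ≡ rhs.
  x = 0: rhs = 1, matching y values: 1, 6 (2 points).
  x = 1: rhs = 4, matching y values: 2, 5 (2 points).
  x = 2: rhs = 6, matching y values: none (0 points).
  x = 3: rhs = 6, matching y values: none (0 points).
  x = 4: rhs = 3, matching y values: none (0 points).
  x = 5: rhs = 3, matching y values: none (0 points).
  x = 6: rhs = 5, matching y values: none (0 points).
Total affine count: 4.
Full point count |E(F_7)| = 4 + 1 = 5.
Hasse bound: |5 − (7+1)| = |-3| = 3 ≤ 2√7 ≈ 5.2915 ✓.


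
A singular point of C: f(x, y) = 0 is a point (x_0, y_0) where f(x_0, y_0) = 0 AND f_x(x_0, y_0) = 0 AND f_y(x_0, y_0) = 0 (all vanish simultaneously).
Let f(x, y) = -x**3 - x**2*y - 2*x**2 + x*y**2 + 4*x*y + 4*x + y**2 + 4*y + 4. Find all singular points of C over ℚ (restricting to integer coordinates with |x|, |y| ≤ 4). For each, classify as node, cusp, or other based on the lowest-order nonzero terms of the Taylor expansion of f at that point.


Singular points: {(0, -2)}; classification: cusp.

Compute partial derivatives:
  f_x = -3*x**2 - 2*x*y - 4*x + y**2 + 4*y + 4.
  f_y = -x**2 + 2*x*y + 4*x + 2*y + 4.
Scan x_0 ∈ {−4, ..., 4}. For each x_0, f_y(x_0, y) is a polynomial in y; find its integer roots y ∈ {−4, ..., 4}, then test f_x and f at those candidates.
  x = -4: f_y(-4, y) = -6*y - 28; no integer root y with |y| ≤ 4.
  x = -3: f_y(-3, y) = -4*y - 17; no integer root y with |y| ≤ 4.
  x = -2: f_y(-2, y) = -2*y - 8; vanishes at y ∈ {-4}. (-2, -4): f_x = -16 ≠ 0.
  x = -1: f_y(-1, y) = -1; no integer root y with |y| ≤ 4.
  x = 0: f_y(0, y) = 2*y + 4; vanishes at y ∈ {-2}. (0, -2): f_x = 0, f = 0 — SINGULAR.
  x = 1: f_y(1, y) = 4*y + 7; no integer root y with |y| ≤ 4.
  x = 2: f_y(2, y) = 6*y + 8; no integer root y with |y| ≤ 4.
  x = 3: f_y(3, y) = 8*y + 7; no integer root y with |y| ≤ 4.
  x = 4: f_y(4, y) = 10*y + 4; no integer root y with |y| ≤ 4.
Only singular point on the grid: (0, -2).
Classify: substitute x = 0 + u, y = -2 + v and expand: f = -u**3 - u**2*v + u*v**2 + v**2.
No constant or linear terms (consistent with a singular point). Quadratic part: v**2. Cubic part: -u**3 - u**2*v + u*v**2.
The quadratic part v**2 is a perfect square, so there is a single (double) tangent line v = 0, i.e. y = -2. Restricting the cubic part to that line (v = 0) leaves -u**3 ≠ 0, so f is not divisible by v and the branch is v² ≈ u**3 to lowest order — this is a cusp.
Classification: cusp.


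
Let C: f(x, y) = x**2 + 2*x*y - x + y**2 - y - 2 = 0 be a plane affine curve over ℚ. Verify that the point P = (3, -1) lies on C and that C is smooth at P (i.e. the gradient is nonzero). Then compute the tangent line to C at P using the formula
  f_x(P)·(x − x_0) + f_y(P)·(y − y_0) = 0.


Tangent line at P: 3*x + 3*y - 6 = 0.

Step 1: f(3, -1) = 0, so P lies on C.
Step 2: partial derivatives
  f_x(x, y) = 2*x + 2*y - 1, f_y(x, y) = 2*x + 2*y - 1.
  f_x(P) = 3, f_y(P) = 3 (gradient nonzero, so P is smooth).
Step 3: tangent line at P: 3·(x − 3) + 3·(y − -1) = 0.
Expanding: 3*x + 3*y - 6 = 0.


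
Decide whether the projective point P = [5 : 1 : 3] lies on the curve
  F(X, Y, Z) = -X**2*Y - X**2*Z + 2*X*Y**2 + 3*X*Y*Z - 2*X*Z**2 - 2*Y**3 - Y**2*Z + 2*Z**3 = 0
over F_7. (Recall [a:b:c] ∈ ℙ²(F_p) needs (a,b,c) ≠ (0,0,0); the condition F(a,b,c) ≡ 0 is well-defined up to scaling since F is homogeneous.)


F(5,1,3) ≡ 5 (mod 7); P is NOT on the curve.

Evaluate F(5, 1, 3) term-by-term (mod 7).
  -X**2*Y ↦ -1·25·1·1 = -25
  -X**2*Z ↦ -1·25·1·3 = -75
  2*X*Y**2 ↦ 2·5·1·1 = 10
  3*X*Y*Z ↦ 3·5·1·3 = 45
  -2*X*Z**2 ↦ -2·5·1·9 = -90
  -2*Y**3 ↦ -2·1·1·1 = -2
  -Y**2*Z ↦ -1·1·1·3 = -3
  2*Z**3 ↦ 2·1·1·27 = 54
Sum: F(5, 1, 3) = (-25) + (-75) + (10) + (45) + (-90) + (-2) + (-3) + (54) = -86.
Reducing mod 7: -86 ≡ 5 (mod 7).
Since F(a, b, c) ≡ 5 ≠ 0 (mod 7), P does NOT lie on the curve.


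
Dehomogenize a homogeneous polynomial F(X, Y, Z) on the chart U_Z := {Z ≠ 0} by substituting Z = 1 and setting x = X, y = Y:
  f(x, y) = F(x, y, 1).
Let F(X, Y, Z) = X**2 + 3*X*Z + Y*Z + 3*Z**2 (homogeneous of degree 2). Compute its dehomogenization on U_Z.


f(x, y) = x**2 + 3*x + y + 3

On U_Z we set Z = 1. Each monomial c·X^i·Y^j·Z^k in F becomes c·x^i·y^j·1^k = c·x^i·y^j.
Substituting Z = 1: F(X, Y, 1) = x**2 + 3*x + y + 3.
Note: deg(f) ≤ deg(F) = 2; strict inequality happens when F is divisible by Z (lost terms).


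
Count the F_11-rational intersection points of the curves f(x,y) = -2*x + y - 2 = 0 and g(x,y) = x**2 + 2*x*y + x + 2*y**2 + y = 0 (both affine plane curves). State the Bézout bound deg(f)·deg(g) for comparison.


Common zeros: {(6, 3), (10, 0)}; count = 2; Bézout bound = 2.

deg(f) = 1, deg(g) = 2, so Bézout bound = 2.
Scan x ∈ F_11. For each x, list the y ∈ F_11 with f(x, y) ≡ 0 and those with g(x, y) ≡ 0 (mod 11); the common zeros in that column are the intersection.
  x = 0: f ≡ 0 at y ∈ {2}; g ≡ 0 at y ∈ {0, 5}; common: ∅.
  x = 1: f ≡ 0 at y ∈ {4}; g ≡ 0 at y ∈ {7, 8}; common: ∅.
  x = 2: f ≡ 0 at y ∈ {6}; g ≡ 0 at y ∈ ∅; common: ∅.
  x = 3: f ≡ 0 at y ∈ {8}; g ≡ 0 at y ∈ ∅; common: ∅.
  x = 4: f ≡ 0 at y ∈ {10}; g ≡ 0 at y ∈ {4, 8}; common: ∅.
  x = 5: f ≡ 0 at y ∈ {1}; g ≡ 0 at y ∈ ∅; common: ∅.
  x = 6: f ≡ 0 at y ∈ {3}; g ≡ 0 at y ∈ {3, 7}; common: {3}.
  x = 7: f ≡ 0 at y ∈ {5}; g ≡ 0 at y ∈ ∅; common: ∅.
  x = 8: f ≡ 0 at y ∈ {7}; g ≡ 0 at y ∈ ∅; common: ∅.
  x = 9: f ≡ 0 at y ∈ {9}; g ≡ 0 at y ∈ {3, 4}; common: ∅.
  x = 10: f ≡ 0 at y ∈ {0}; g ≡ 0 at y ∈ {0, 6}; common: {0}.
Collecting: common zeros = {(6, 3), (10, 0)}, so the count is 2.
Comparison with the Bézout bound: 2 ≤ 2 = deg(f)·deg(g), as expected for curves with no common component (the bound is attained).


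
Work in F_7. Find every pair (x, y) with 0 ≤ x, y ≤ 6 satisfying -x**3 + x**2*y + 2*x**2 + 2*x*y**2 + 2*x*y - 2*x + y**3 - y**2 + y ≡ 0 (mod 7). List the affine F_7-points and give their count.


Affine F_7-points: {(0, 0), (0, 3), (0, 5), (2, 3), (3, 1), (3, 3), (3, 5), (4, 1), (4, 5), (6, 4)}; count = 10.

For each of the 49 pairs (x, y) ∈ F_7², evaluate f(x, y) mod 7. Record the zeros.
  x = 0: [0↦0, 1↦1, 2↦6, 3↦0, 4↦3, 5↦0, 6↦4]  zeros at y ∈ {0, 3, 5}
  x = 1: [0↦6, 1↦5, 2↦5, 3↦5, 4↦4, 5↦1, 6↦2]  zeros at y ∈ ∅
  x = 2: [0↦3, 1↦2, 2↦6, 3↦0, 4↦4, 5↦3, 6↦3]  zeros at y ∈ {3}
  x = 3: [0↦6, 1↦0, 2↦3, 3↦0, 4↦4, 5↦0, 6↦1]  zeros at y ∈ {1, 3, 5}
  x = 4: [0↦2, 1↦0, 2↦4, 3↦6, 4↦5, 5↦0, 6↦4]  zeros at y ∈ {1, 5}
  x = 5: [0↦6, 1↦3, 2↦3, 3↦5, 4↦1, 5↦4, 6↦6]  zeros at y ∈ ∅
  x = 6: [0↦5, 1↦3, 2↦1, 3↦5, 4↦0, 5↦6, 6↦1]  zeros at y ∈ {4}
Collecting zeros: affine points = {(0, 0), (0, 3), (0, 5), (2, 3), (3, 1), (3, 3), (3, 5), (4, 1), (4, 5), (6, 4)}.
Total count |C(F_7)_aff| = 10.


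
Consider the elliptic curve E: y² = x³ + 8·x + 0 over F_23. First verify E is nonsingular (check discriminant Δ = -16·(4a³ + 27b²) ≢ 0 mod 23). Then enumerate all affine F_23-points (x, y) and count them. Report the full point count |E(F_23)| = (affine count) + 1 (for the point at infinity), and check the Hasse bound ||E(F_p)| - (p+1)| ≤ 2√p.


Affine points = {(0, 0), (1, 3), (1, 20), (2, 1), (2, 22), (4, 2), (4, 21), (5, 2), (5, 21), (7, 10), (7, 13), (8, 1), (8, 22), (11, 4), (11, 19), (13, 1), (13, 22), (14, 2), (14, 21), (17, 9), (17, 14), (20, 8), (20, 15)}; affine count = 23; |E(F_23)| = 24.

Discriminant check: Δ ∝ 4a³ + 27b² = 4·8³ + 27·0² = 4·512 + 27·0 ≡ 1 (mod 23). Nonzero ⇒ E is nonsingular.
For each x ∈ F_23, compute rhs = x³ + 8·x + 0 mod 23, then count y ∈ F_23 with y² ≡ rhs.
  x = 0: rhs = 0, matching y values: 0 (1 points).
  x = 1: rhs = 9, matching y values: 3, 20 (2 points).
  x = 2: rhs = 1, matching y values: 1, 22 (2 points).
  x = 3: rhs = 5, matching y values: none (0 points).
  x = 4: rhs = 4, matching y values: 2, 21 (2 points).
  x = 5: rhs = 4, matching y values: 2, 21 (2 points).
  x = 6: rhs = 11, matching y values: none (0 points).
  x = 7: rhs = 8, matching y values: 10, 13 (2 points).
  x = 8: rhs = 1, matching y values: 1, 22 (2 points).
  x = 9: rhs = 19, matching y values: none (0 points).
  x = 10: rhs = 22, matching y values: none (0 points).
  x = 11: rhs = 16, matching y values: 4, 19 (2 points).
  x = 12: rhs = 7, matching y values: none (0 points).
  x = 13: rhs = 1, matching y values: 1, 22 (2 points).
  x = 14: rhs = 4, matching y values: 2, 21 (2 points).
  x = 15: rhs = 22, matching y values: none (0 points).
  x = 16: rhs = 15, matching y values: none (0 points).
  x = 17: rhs = 12, matching y values: 9, 14 (2 points).
  x = 18: rhs = 19, matching y values: none (0 points).
  x = 19: rhs = 19, matching y values: none (0 points).
  x = 20: rhs = 18, matching y values: 8, 15 (2 points).
  x = 21: rhs = 22, matching y values: none (0 points).
  x = 22: rhs = 14, matching y values: none (0 points).
Total affine count: 23.
Full point count |E(F_23)| = 23 + 1 = 24.
Hasse bound: |24 − (23+1)| = |0| = 0 ≤ 2√23 ≈ 9.5917 ✓.


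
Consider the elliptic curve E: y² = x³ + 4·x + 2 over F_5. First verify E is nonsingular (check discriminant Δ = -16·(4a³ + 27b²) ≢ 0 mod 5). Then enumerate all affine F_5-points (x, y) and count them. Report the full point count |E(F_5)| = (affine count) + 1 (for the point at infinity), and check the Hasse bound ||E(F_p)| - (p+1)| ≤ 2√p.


Affine points = {(3, 1), (3, 4)}; affine count = 2; |E(F_5)| = 3.

Discriminant check: Δ ∝ 4a³ + 27b² = 4·4³ + 27·2² = 4·64 + 27·4 ≡ 4 (mod 5). Nonzero ⇒ E is nonsingular.
For each x ∈ F_5, compute rhs = x³ + 4·x + 2 mod 5, then count y ∈ F_5 with y² ≡ rhs.
  x = 0: rhs = 2, matching y values: none (0 points).
  x = 1: rhs = 2, matching y values: none (0 points).
  x = 2: rhs = 3, matching y values: none (0 points).
  x = 3: rhs = 1, matching y values: 1, 4 (2 points).
  x = 4: rhs = 2, matching y values: none (0 points).
Total affine count: 2.
Full point count |E(F_5)| = 2 + 1 = 3.
Hasse bound: |3 − (5+1)| = |-3| = 3 ≤ 2√5 ≈ 4.4721 ✓.


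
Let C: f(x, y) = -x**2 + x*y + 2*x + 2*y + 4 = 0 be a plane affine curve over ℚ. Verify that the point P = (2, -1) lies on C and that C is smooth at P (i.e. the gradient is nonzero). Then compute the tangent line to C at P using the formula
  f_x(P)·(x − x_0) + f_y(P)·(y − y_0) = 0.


Tangent line at P: -3*x + 4*y + 10 = 0.

Step 1: f(2, -1) = 0, so P lies on C.
Step 2: partial derivatives
  f_x(x, y) = -2*x + y + 2, f_y(x, y) = x + 2.
  f_x(P) = -3, f_y(P) = 4 (gradient nonzero, so P is smooth).
Step 3: tangent line at P: -3·(x − 2) + 4·(y − -1) = 0.
Expanding: -3*x + 4*y + 10 = 0.


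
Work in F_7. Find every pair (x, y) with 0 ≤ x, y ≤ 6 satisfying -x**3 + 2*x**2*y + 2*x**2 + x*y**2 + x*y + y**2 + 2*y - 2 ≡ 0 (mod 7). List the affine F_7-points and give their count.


Affine F_7-points: {(2, 5), (5, 0), (5, 1), (6, 2)}; count = 4.

For each of the 49 pairs (x, y) ∈ F_7², evaluate f(x, y) mod 7. Record the zeros.
  x = 0: [0↦5, 1↦1, 2↦6, 3↦6, 4↦1, 5↦5, 6↦4]  zeros at y ∈ ∅
  x = 1: [0↦6, 1↦6, 2↦3, 3↦4, 4↦2, 5↦4, 6↦3]  zeros at y ∈ ∅
  x = 2: [0↦5, 1↦6, 2↦6, 3↦5, 4↦3, 5↦0, 6↦3]  zeros at y ∈ {5}
  x = 3: [0↦3, 1↦2, 2↦2, 3↦3, 4↦5, 5↦1, 6↦5]  zeros at y ∈ ∅
  x = 4: [0↦1, 1↦2, 2↦6, 3↦6, 4↦2, 5↦1, 6↦3]  zeros at y ∈ ∅
  x = 5: [0↦0, 1↦0, 2↦5, 3↦1, 4↦2, 5↦1, 6↦5]  zeros at y ∈ {0, 1}
  x = 6: [0↦1, 1↦4, 2↦0, 3↦3, 4↦6, 5↦2, 6↦5]  zeros at y ∈ {2}
Collecting zeros: affine points = {(2, 5), (5, 0), (5, 1), (6, 2)}.
Total count |C(F_7)_aff| = 4.


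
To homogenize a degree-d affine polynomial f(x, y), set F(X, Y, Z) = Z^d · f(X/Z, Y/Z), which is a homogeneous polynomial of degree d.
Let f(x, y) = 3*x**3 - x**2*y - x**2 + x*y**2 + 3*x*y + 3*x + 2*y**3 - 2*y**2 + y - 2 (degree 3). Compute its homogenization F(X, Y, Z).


F(X, Y, Z) = 3*X**3 - X**2*Y - X**2*Z + X*Y**2 + 3*X*Y*Z + 3*X*Z**2 + 2*Y**3 - 2*Y**2*Z + Y*Z**2 - 2*Z**3

deg(f) = 3.
Substitute x = X/Z, y = Y/Z into f, then multiply by Z^3.
  monomial 3·x^3·y^0 ↦ 3·X^3·Y^0·Z^0.
  monomial -1·x^2·y^1 ↦ -1·X^2·Y^1·Z^0.
  monomial -1·x^2·y^0 ↦ -1·X^2·Y^0·Z^1.
  monomial 1·x^1·y^2 ↦ 1·X^1·Y^2·Z^0.
  monomial 3·x^1·y^1 ↦ 3·X^1·Y^1·Z^1.
  monomial 3·x^1·y^0 ↦ 3·X^1·Y^0·Z^2.
  monomial 2·x^0·y^3 ↦ 2·X^0·Y^3·Z^0.
  monomial -2·x^0·y^2 ↦ -2·X^0·Y^2·Z^1.
  monomial 1·x^0·y^1 ↦ 1·X^0·Y^1·Z^2.
  monomial -2·x^0·y^0 ↦ -2·X^0·Y^0·Z^3.
Collecting: F(X, Y, Z) = 3*X**3 - X**2*Y - X**2*Z + X*Y**2 + 3*X*Y*Z + 3*X*Z**2 + 2*Y**3 - 2*Y**2*Z + Y*Z**2 - 2*Z**3.


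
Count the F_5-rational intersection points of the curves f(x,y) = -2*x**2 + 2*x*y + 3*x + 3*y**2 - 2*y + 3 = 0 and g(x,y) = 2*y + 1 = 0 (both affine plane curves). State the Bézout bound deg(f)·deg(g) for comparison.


Common zeros: ∅; count = 0; Bézout bound = 2.

deg(f) = 2, deg(g) = 1, so Bézout bound = 2.
Scan x ∈ F_5. For each x, list the y ∈ F_5 with f(x, y) ≡ 0 and those with g(x, y) ≡ 0 (mod 5); the common zeros in that column are the intersection.
  x = 0: f ≡ 0 at y ∈ ∅; g ≡ 0 at y ∈ {2}; common: ∅.
  x = 1: f ≡ 0 at y ∈ ∅; g ≡ 0 at y ∈ {2}; common: ∅.
  x = 2: f ≡ 0 at y ∈ ∅; g ≡ 0 at y ∈ {2}; common: ∅.
  x = 3: f ≡ 0 at y ∈ ∅; g ≡ 0 at y ∈ {2}; common: ∅.
  x = 4: f ≡ 0 at y ∈ {4}; g ≡ 0 at y ∈ {2}; common: ∅.
Collecting: common zeros = ∅, so the count is 0.
Comparison with the Bézout bound: 0 ≤ 2 = deg(f)·deg(g), as expected for curves with no common component (the affine F_5-count falls short of the bound because intersections may lie at infinity, over extension fields, or carry multiplicity).


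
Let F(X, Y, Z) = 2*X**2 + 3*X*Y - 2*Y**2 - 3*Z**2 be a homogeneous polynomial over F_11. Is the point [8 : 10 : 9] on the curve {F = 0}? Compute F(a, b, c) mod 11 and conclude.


F(8,10,9) ≡ 2 (mod 11); P is NOT on the curve.

Evaluate F(8, 10, 9) term-by-term (mod 11).
  2*X**2 ↦ 2·64·1·1 = 128
  3*X*Y ↦ 3·8·10·1 = 240
  -2*Y**2 ↦ -2·1·100·1 = -200
  -3*Z**2 ↦ -3·1·1·81 = -243
Sum: F(8, 10, 9) = (128) + (240) + (-200) + (-243) = -75.
Reducing mod 11: -75 ≡ 2 (mod 11).
Since F(a, b, c) ≡ 2 ≠ 0 (mod 11), P does NOT lie on the curve.


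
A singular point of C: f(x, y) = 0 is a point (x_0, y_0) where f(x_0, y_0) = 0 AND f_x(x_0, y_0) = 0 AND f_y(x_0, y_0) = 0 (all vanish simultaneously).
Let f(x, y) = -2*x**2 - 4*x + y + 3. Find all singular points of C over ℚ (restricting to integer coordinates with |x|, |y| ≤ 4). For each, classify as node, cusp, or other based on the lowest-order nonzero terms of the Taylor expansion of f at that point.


No singular points in the scanned grid; C is smooth there.

Compute partial derivatives:
  f_x = -4*x - 4.
  f_y = 1.
f_y = 1 is a nonzero constant, so f_y never vanishes: no point (x, y) can satisfy f = f_x = f_y = 0. In particular no (x, y) ∈ {−4, ..., 4}² is singular; the curve is smooth.


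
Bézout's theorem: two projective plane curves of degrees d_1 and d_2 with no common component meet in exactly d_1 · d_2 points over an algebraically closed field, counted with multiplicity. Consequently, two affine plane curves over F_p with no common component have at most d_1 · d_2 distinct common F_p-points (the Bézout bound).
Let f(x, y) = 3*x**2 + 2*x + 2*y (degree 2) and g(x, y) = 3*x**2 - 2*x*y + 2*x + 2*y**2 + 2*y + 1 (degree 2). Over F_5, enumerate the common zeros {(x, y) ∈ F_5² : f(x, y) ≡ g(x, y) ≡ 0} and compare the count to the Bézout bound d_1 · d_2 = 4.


Common zeros: ∅; count = 0; Bézout bound = 4.

deg(f) = 2, deg(g) = 2, so Bézout bound = 4.
Scan x ∈ F_5. For each x, list the y ∈ F_5 with f(x, y) ≡ 0 and those with g(x, y) ≡ 0 (mod 5); the common zeros in that column are the intersection.
  x = 0: f ≡ 0 at y ∈ {0}; g ≡ 0 at y ∈ {1, 3}; common: ∅.
  x = 1: f ≡ 0 at y ∈ {0}; g ≡ 0 at y ∈ ∅; common: ∅.
  x = 2: f ≡ 0 at y ∈ {2}; g ≡ 0 at y ∈ ∅; common: ∅.
  x = 3: f ≡ 0 at y ∈ {1}; g ≡ 0 at y ∈ {3, 4}; common: ∅.
  x = 4: f ≡ 0 at y ∈ {2}; g ≡ 0 at y ∈ {4}; common: ∅.
Collecting: common zeros = ∅, so the count is 0.
Comparison with the Bézout bound: 0 ≤ 4 = deg(f)·deg(g), as expected for curves with no common component (the affine F_5-count falls short of the bound because intersections may lie at infinity, over extension fields, or carry multiplicity).


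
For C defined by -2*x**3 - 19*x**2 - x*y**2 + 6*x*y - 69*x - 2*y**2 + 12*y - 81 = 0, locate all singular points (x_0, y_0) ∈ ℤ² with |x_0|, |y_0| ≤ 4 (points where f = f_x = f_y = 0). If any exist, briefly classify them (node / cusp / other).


Singular points: {(-3, 3)}; classification: node.

Compute partial derivatives:
  f_x = -6*x**2 - 38*x - y**2 + 6*y - 69.
  f_y = -2*x*y + 6*x - 4*y + 12.
Scan x_0 ∈ {−4, ..., 4}. For each x_0, f_y(x_0, y) is a polynomial in y; find its integer roots y ∈ {−4, ..., 4}, then test f_x and f at those candidates.
  x = -4: f_y(-4, y) = 4*y - 12; vanishes at y ∈ {3}. (-4, 3): f_x = -4 ≠ 0.
  x = -3: f_y(-3, y) = 2*y - 6; vanishes at y ∈ {3}. (-3, 3): f_x = 0, f = 0 — SINGULAR.
  x = -2: f_y(-2, y) = 0; vanishes at y ∈ {-4, -3, -2, -1, 0, 1, 2, 3, 4}. (-2, -4): f_x = -57 ≠ 0; (-2, -3): f_x = -44 ≠ 0; (-2, -2): f_x = -33 ≠ 0; (-2, -1): f_x = -24 ≠ 0; (-2, 0): f_x = -17 ≠ 0; (-2, 1): f_x = -12 ≠ 0; (-2, 2): f_x = -9 ≠ 0; (-2, 3): f_x = -8 ≠ 0; (-2, 4): f_x = -9 ≠ 0.
  x = -1: f_y(-1, y) = 6 - 2*y; vanishes at y ∈ {3}. (-1, 3): f_x = -28 ≠ 0.
  x = 0: f_y(0, y) = 12 - 4*y; vanishes at y ∈ {3}. (0, 3): f_x = -60 ≠ 0.
  x = 1: f_y(1, y) = 18 - 6*y; vanishes at y ∈ {3}. (1, 3): f_x = -104 ≠ 0.
  x = 2: f_y(2, y) = 24 - 8*y; vanishes at y ∈ {3}. (2, 3): f_x = -160 ≠ 0.
  x = 3: f_y(3, y) = 30 - 10*y; vanishes at y ∈ {3}. (3, 3): f_x = -228 ≠ 0.
  x = 4: f_y(4, y) = 36 - 12*y; vanishes at y ∈ {3}. (4, 3): f_x = -308 ≠ 0.
Only singular point on the grid: (-3, 3).
Classify: substitute x = -3 + u, y = 3 + v and expand: f = -2*u**3 - u**2 - u*v**2 + v**2.
No constant or linear terms (consistent with a singular point). Quadratic part: -u**2 + v**2. Cubic part: -2*u**3 - u*v**2.
The quadratic part v**2 - u**2 = (v − u)(v + u) splits into two distinct linear factors, so there are two distinct tangent lines y − 3 = ±(x − -3) — this is a node (ordinary double point).
Classification: node.


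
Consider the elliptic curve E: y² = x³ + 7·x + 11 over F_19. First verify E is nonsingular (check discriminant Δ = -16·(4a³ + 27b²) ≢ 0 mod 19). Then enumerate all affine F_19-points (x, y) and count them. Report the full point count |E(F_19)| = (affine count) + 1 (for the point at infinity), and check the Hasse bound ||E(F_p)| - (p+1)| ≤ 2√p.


Affine points = {(0, 7), (0, 12), (1, 0), (5, 0), (7, 2), (7, 17), (8, 3), (8, 16), (9, 9), (9, 10), (10, 6), (10, 13), (13, 0), (16, 1), (16, 18)}; affine count = 15; |E(F_19)| = 16.

Discriminant check: Δ ∝ 4a³ + 27b² = 4·7³ + 27·11² = 4·343 + 27·121 ≡ 3 (mod 19). Nonzero ⇒ E is nonsingular.
For each x ∈ F_19, compute rhs = x³ + 7·x + 11 mod 19, then count y ∈ F_19 with y² ≡ rhs.
  x = 0: rhs = 11, matching y values: 7, 12 (2 points).
  x = 1: rhs = 0, matching y values: 0 (1 points).
  x = 2: rhs = 14, matching y values: none (0 points).
  x = 3: rhs = 2, matching y values: none (0 points).
  x = 4: rhs = 8, matching y values: none (0 points).
  x = 5: rhs = 0, matching y values: 0 (1 points).
  x = 6: rhs = 3, matching y values: none (0 points).
  x = 7: rhs = 4, matching y values: 2, 17 (2 points).
  x = 8: rhs = 9, matching y values: 3, 16 (2 points).
  x = 9: rhs = 5, matching y values: 9, 10 (2 points).
  x = 10: rhs = 17, matching y values: 6, 13 (2 points).
  x = 11: rhs = 13, matching y values: none (0 points).
  x = 12: rhs = 18, matching y values: none (0 points).
  x = 13: rhs = 0, matching y values: 0 (1 points).
  x = 14: rhs = 3, matching y values: none (0 points).
  x = 15: rhs = 14, matching y values: none (0 points).
  x = 16: rhs = 1, matching y values: 1, 18 (2 points).
  x = 17: rhs = 8, matching y values: none (0 points).
  x = 18: rhs = 3, matching y values: none (0 points).
Total affine count: 15.
Full point count |E(F_19)| = 15 + 1 = 16.
Hasse bound: |16 − (19+1)| = |-4| = 4 ≤ 2√19 ≈ 8.7178 ✓.


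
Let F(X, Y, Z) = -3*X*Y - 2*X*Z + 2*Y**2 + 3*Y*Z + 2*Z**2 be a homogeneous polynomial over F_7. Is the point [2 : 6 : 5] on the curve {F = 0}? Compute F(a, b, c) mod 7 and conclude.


F(2,6,5) ≡ 2 (mod 7); P is NOT on the curve.

Evaluate F(2, 6, 5) term-by-term (mod 7).
  -3*X*Y ↦ -3·2·6·1 = -36
  -2*X*Z ↦ -2·2·1·5 = -20
  2*Y**2 ↦ 2·1·36·1 = 72
  3*Y*Z ↦ 3·1·6·5 = 90
  2*Z**2 ↦ 2·1·1·25 = 50
Sum: F(2, 6, 5) = (-36) + (-20) + (72) + (90) + (50) = 156.
Reducing mod 7: 156 ≡ 2 (mod 7).
Since F(a, b, c) ≡ 2 ≠ 0 (mod 7), P does NOT lie on the curve.


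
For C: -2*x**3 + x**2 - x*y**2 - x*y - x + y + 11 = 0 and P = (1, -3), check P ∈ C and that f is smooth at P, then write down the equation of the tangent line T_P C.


Tangent line at P: -11*x + 6*y + 29 = 0.

Step 1: f(1, -3) = 0, so P lies on C.
Step 2: partial derivatives
  f_x(x, y) = -6*x**2 + 2*x - y**2 - y - 1, f_y(x, y) = -2*x*y - x + 1.
  f_x(P) = -11, f_y(P) = 6 (gradient nonzero, so P is smooth).
Step 3: tangent line at P: -11·(x − 1) + 6·(y − -3) = 0.
Expanding: -11*x + 6*y + 29 = 0.


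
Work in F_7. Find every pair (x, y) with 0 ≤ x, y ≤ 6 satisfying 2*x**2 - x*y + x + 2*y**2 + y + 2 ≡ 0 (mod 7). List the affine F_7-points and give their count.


Affine F_7-points: {(1, 1), (1, 6), (3, 3), (3, 5), (5, 3), (5, 6), (6, 1), (6, 5)}; count = 8.

For each of the 49 pairs (x, y) ∈ F_7², evaluate f(x, y) mod 7. Record the zeros.
  x = 0: [0↦2, 1↦5, 2↦5, 3↦2, 4↦3, 5↦1, 6↦3]  zeros at y ∈ ∅
  x = 1: [0↦5, 1↦0, 2↦6, 3↦2, 4↦2, 5↦6, 6↦0]  zeros at y ∈ {1, 6}
  x = 2: [0↦5, 1↦6, 2↦4, 3↦6, 4↦5, 5↦1, 6↦1]  zeros at y ∈ ∅
  x = 3: [0↦2, 1↦2, 2↦6, 3↦0, 4↦5, 5↦0, 6↦6]  zeros at y ∈ {3, 5}
  x = 4: [0↦3, 1↦2, 2↦5, 3↦5, 4↦2, 5↦3, 6↦1]  zeros at y ∈ ∅
  x = 5: [0↦1, 1↦6, 2↦1, 3↦0, 4↦3, 5↦3, 6↦0]  zeros at y ∈ {3, 6}
  x = 6: [0↦3, 1↦0, 2↦1, 3↦6, 4↦1, 5↦0, 6↦3]  zeros at y ∈ {1, 5}
Collecting zeros: affine points = {(1, 1), (1, 6), (3, 3), (3, 5), (5, 3), (5, 6), (6, 1), (6, 5)}.
Total count |C(F_7)_aff| = 8.


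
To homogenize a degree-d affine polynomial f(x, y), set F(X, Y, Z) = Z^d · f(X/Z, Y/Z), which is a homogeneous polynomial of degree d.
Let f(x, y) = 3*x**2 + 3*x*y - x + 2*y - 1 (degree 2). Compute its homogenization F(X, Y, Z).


F(X, Y, Z) = 3*X**2 + 3*X*Y - X*Z + 2*Y*Z - Z**2

deg(f) = 2.
Substitute x = X/Z, y = Y/Z into f, then multiply by Z^2.
  monomial 3·x^2·y^0 ↦ 3·X^2·Y^0·Z^0.
  monomial 3·x^1·y^1 ↦ 3·X^1·Y^1·Z^0.
  monomial -1·x^1·y^0 ↦ -1·X^1·Y^0·Z^1.
  monomial 2·x^0·y^1 ↦ 2·X^0·Y^1·Z^1.
  monomial -1·x^0·y^0 ↦ -1·X^0·Y^0·Z^2.
Collecting: F(X, Y, Z) = 3*X**2 + 3*X*Y - X*Z + 2*Y*Z - Z**2.


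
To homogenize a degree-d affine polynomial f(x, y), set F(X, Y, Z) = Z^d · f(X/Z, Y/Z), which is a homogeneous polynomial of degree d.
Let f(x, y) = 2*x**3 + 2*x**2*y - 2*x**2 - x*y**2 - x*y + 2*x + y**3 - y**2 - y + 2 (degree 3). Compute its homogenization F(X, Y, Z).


F(X, Y, Z) = 2*X**3 + 2*X**2*Y - 2*X**2*Z - X*Y**2 - X*Y*Z + 2*X*Z**2 + Y**3 - Y**2*Z - Y*Z**2 + 2*Z**3

deg(f) = 3.
Substitute x = X/Z, y = Y/Z into f, then multiply by Z^3.
  monomial 2·x^3·y^0 ↦ 2·X^3·Y^0·Z^0.
  monomial 2·x^2·y^1 ↦ 2·X^2·Y^1·Z^0.
  monomial -2·x^2·y^0 ↦ -2·X^2·Y^0·Z^1.
  monomial -1·x^1·y^2 ↦ -1·X^1·Y^2·Z^0.
  monomial -1·x^1·y^1 ↦ -1·X^1·Y^1·Z^1.
  monomial 2·x^1·y^0 ↦ 2·X^1·Y^0·Z^2.
  monomial 1·x^0·y^3 ↦ 1·X^0·Y^3·Z^0.
  monomial -1·x^0·y^2 ↦ -1·X^0·Y^2·Z^1.
  monomial -1·x^0·y^1 ↦ -1·X^0·Y^1·Z^2.
  monomial 2·x^0·y^0 ↦ 2·X^0·Y^0·Z^3.
Collecting: F(X, Y, Z) = 2*X**3 + 2*X**2*Y - 2*X**2*Z - X*Y**2 - X*Y*Z + 2*X*Z**2 + Y**3 - Y**2*Z - Y*Z**2 + 2*Z**3.


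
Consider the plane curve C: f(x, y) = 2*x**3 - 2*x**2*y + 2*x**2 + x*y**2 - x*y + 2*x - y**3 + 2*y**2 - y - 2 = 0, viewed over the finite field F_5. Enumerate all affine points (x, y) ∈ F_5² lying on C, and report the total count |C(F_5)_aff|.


Affine F_5-points: {(1, 2), (4, 4)}; count = 2.

For each of the 25 pairs (x, y) ∈ F_5², evaluate f(x, y) mod 5. Record the zeros.
  x = 0: [0↦3, 1↦3, 2↦1, 3↦1, 4↦2]  zeros at y ∈ ∅
  x = 1: [0↦4, 1↦2, 2↦0, 3↦2, 4↦2]  zeros at y ∈ {2}
  x = 2: [0↦1, 1↦3, 2↦2, 3↦2, 4↦2]  zeros at y ∈ ∅
  x = 3: [0↦1, 1↦3, 2↦4, 3↦3, 4↦4]  zeros at y ∈ ∅
  x = 4: [0↦1, 1↦4, 2↦3, 3↦2, 4↦0]  zeros at y ∈ {4}
Collecting zeros: affine points = {(1, 2), (4, 4)}.
Total count |C(F_5)_aff| = 2.


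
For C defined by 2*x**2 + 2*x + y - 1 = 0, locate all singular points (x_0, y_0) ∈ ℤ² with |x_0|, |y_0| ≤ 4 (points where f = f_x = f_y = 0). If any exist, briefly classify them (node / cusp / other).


No singular points in the scanned grid; C is smooth there.

Compute partial derivatives:
  f_x = 4*x + 2.
  f_y = 1.
f_y = 1 is a nonzero constant, so f_y never vanishes: no point (x, y) can satisfy f = f_x = f_y = 0. In particular no (x, y) ∈ {−4, ..., 4}² is singular; the curve is smooth.


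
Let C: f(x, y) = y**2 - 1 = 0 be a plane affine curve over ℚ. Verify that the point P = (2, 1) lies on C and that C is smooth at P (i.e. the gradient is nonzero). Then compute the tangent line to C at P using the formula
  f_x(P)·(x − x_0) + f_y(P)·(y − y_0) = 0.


Tangent line at P: 2*y - 2 = 0.

Step 1: f(2, 1) = 0, so P lies on C.
Step 2: partial derivatives
  f_x(x, y) = 0, f_y(x, y) = 2*y.
  f_x(P) = 0, f_y(P) = 2 (gradient nonzero, so P is smooth).
Step 3: tangent line at P: 0·(x − 2) + 2·(y − 1) = 0.
Expanding: 2*y - 2 = 0.


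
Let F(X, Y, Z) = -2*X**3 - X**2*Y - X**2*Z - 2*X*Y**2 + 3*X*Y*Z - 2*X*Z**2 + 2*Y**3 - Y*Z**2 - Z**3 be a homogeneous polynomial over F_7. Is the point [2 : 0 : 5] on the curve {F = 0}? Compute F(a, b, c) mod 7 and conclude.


F(2,0,5) ≡ 5 (mod 7); P is NOT on the curve.

Evaluate F(2, 0, 5) term-by-term (mod 7).
  -2*X**3 ↦ -2·8·1·1 = -16
  -X**2*Y ↦ -1·4·0·1 = 0
  -X**2*Z ↦ -1·4·1·5 = -20
  -2*X*Y**2 ↦ -2·2·0·1 = 0
  3*X*Y*Z ↦ 3·2·0·5 = 0
  -2*X*Z**2 ↦ -2·2·1·25 = -100
  2*Y**3 ↦ 2·1·0·1 = 0
  -Y*Z**2 ↦ -1·1·0·25 = 0
  -Z**3 ↦ -1·1·1·125 = -125
Sum: F(2, 0, 5) = (-16) + (0) + (-20) + (0) + (0) + (-100) + (0) + (0) + (-125) = -261.
Reducing mod 7: -261 ≡ 5 (mod 7).
Since F(a, b, c) ≡ 5 ≠ 0 (mod 7), P does NOT lie on the curve.


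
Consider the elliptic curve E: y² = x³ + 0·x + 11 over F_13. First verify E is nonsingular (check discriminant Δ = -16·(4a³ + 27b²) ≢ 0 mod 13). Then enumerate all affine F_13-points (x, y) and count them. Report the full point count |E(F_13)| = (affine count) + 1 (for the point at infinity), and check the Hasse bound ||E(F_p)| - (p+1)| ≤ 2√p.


Affine points = {(1, 5), (1, 8), (3, 5), (3, 8), (4, 6), (4, 7), (7, 4), (7, 9), (8, 4), (8, 9), (9, 5), (9, 8), (10, 6), (10, 7), (11, 4), (11, 9), (12, 6), (12, 7)}; affine count = 18; |E(F_13)| = 19.

Discriminant check: Δ ∝ 4a³ + 27b² = 4·0³ + 27·11² = 4·0 + 27·121 ≡ 4 (mod 13). Nonzero ⇒ E is nonsingular.
For each x ∈ F_13, compute rhs = x³ + 0·x + 11 mod 13, then count y ∈ F_13 with y² ≡ rhs.
  x = 0: rhs = 11, matching y values: none (0 points).
  x = 1: rhs = 12, matching y values: 5, 8 (2 points).
  x = 2: rhs = 6, matching y values: none (0 points).
  x = 3: rhs = 12, matching y values: 5, 8 (2 points).
  x = 4: rhs = 10, matching y values: 6, 7 (2 points).
  x = 5: rhs = 6, matching y values: none (0 points).
  x = 6: rhs = 6, matching y values: none (0 points).
  x = 7: rhs = 3, matching y values: 4, 9 (2 points).
  x = 8: rhs = 3, matching y values: 4, 9 (2 points).
  x = 9: rhs = 12, matching y values: 5, 8 (2 points).
  x = 10: rhs = 10, matching y values: 6, 7 (2 points).
  x = 11: rhs = 3, matching y values: 4, 9 (2 points).
  x = 12: rhs = 10, matching y values: 6, 7 (2 points).
Total affine count: 18.
Full point count |E(F_13)| = 18 + 1 = 19.
Hasse bound: |19 − (13+1)| = |5| = 5 ≤ 2√13 ≈ 7.2111 ✓.


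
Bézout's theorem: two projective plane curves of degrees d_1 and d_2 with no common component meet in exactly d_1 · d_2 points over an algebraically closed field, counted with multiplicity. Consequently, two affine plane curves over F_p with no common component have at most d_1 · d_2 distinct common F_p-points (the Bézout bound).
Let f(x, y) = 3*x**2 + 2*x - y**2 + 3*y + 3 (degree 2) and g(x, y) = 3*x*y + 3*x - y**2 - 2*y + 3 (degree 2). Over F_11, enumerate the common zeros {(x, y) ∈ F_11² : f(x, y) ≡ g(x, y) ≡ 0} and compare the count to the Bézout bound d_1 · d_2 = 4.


Common zeros: ∅; count = 0; Bézout bound = 4.

deg(f) = 2, deg(g) = 2, so Bézout bound = 4.
Scan x ∈ F_11. For each x, list the y ∈ F_11 with f(x, y) ≡ 0 and those with g(x, y) ≡ 0 (mod 11); the common zeros in that column are the intersection.
  x = 0: f ≡ 0 at y ∈ ∅; g ≡ 0 at y ∈ {1, 8}; common: ∅.
  x = 1: f ≡ 0 at y ∈ ∅; g ≡ 0 at y ∈ {3, 9}; common: ∅.
  x = 2: f ≡ 0 at y ∈ ∅; g ≡ 0 at y ∈ ∅; common: ∅.
  x = 3: f ≡ 0 at y ∈ ∅; g ≡ 0 at y ∈ {2, 5}; common: ∅.
  x = 4: f ≡ 0 at y ∈ {4, 10}; g ≡ 0 at y ∈ ∅; common: ∅.
  x = 5: f ≡ 0 at y ∈ {0, 3}; g ≡ 0 at y ∈ ∅; common: ∅.
  x = 6: f ≡ 0 at y ∈ ∅; g ≡ 0 at y ∈ ∅; common: ∅.
  x = 7: f ≡ 0 at y ∈ {5, 9}; g ≡ 0 at y ∈ ∅; common: ∅.
  x = 8: f ≡ 0 at y ∈ ∅; g ≡ 0 at y ∈ {4, 7}; common: ∅.
  x = 9: f ≡ 0 at y ∈ {0, 3}; g ≡ 0 at y ∈ ∅; common: ∅.
  x = 10: f ≡ 0 at y ∈ {4, 10}; g ≡ 0 at y ∈ {0, 6}; common: ∅.
Collecting: common zeros = ∅, so the count is 0.
Comparison with the Bézout bound: 0 ≤ 4 = deg(f)·deg(g), as expected for curves with no common component (the affine F_11-count falls short of the bound because intersections may lie at infinity, over extension fields, or carry multiplicity).


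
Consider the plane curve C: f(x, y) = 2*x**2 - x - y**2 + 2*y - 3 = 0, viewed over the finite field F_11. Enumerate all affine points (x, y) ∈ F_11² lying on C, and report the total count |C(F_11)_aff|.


Affine F_11-points: {(0, 4), (0, 9), (2, 3), (2, 10), (4, 3), (4, 10), (6, 4), (6, 9), (7, 0), (7, 2), (10, 0), (10, 2)}; count = 12.

For each of the 121 pairs (x, y) ∈ F_11², evaluate f(x, y) mod 11. Record the zeros.
  x = 0: [0↦8, 1↦9, 2↦8, 3↦5, 4↦0, 5↦4, 6↦6, 7↦6, 8↦4, 9↦0, 10↦5]  zeros at y ∈ {4, 9}
  x = 1: [0↦9, 1↦10, 2↦9, 3↦6, 4↦1, 5↦5, 6↦7, 7↦7, 8↦5, 9↦1, 10↦6]  zeros at y ∈ ∅
  x = 2: [0↦3, 1↦4, 2↦3, 3↦0, 4↦6, 5↦10, 6↦1, 7↦1, 8↦10, 9↦6, 10↦0]  zeros at y ∈ {3, 10}
  x = 3: [0↦1, 1↦2, 2↦1, 3↦9, 4↦4, 5↦8, 6↦10, 7↦10, 8↦8, 9↦4, 10↦9]  zeros at y ∈ ∅
  x = 4: [0↦3, 1↦4, 2↦3, 3↦0, 4↦6, 5↦10, 6↦1, 7↦1, 8↦10, 9↦6, 10↦0]  zeros at y ∈ {3, 10}
  x = 5: [0↦9, 1↦10, 2↦9, 3↦6, 4↦1, 5↦5, 6↦7, 7↦7, 8↦5, 9↦1, 10↦6]  zeros at y ∈ ∅
  x = 6: [0↦8, 1↦9, 2↦8, 3↦5, 4↦0, 5↦4, 6↦6, 7↦6, 8↦4, 9↦0, 10↦5]  zeros at y ∈ {4, 9}
  x = 7: [0↦0, 1↦1, 2↦0, 3↦8, 4↦3, 5↦7, 6↦9, 7↦9, 8↦7, 9↦3, 10↦8]  zeros at y ∈ {0, 2}
  x = 8: [0↦7, 1↦8, 2↦7, 3↦4, 4↦10, 5↦3, 6↦5, 7↦5, 8↦3, 9↦10, 10↦4]  zeros at y ∈ ∅
  x = 9: [0↦7, 1↦8, 2↦7, 3↦4, 4↦10, 5↦3, 6↦5, 7↦5, 8↦3, 9↦10, 10↦4]  zeros at y ∈ ∅
  x = 10: [0↦0, 1↦1, 2↦0, 3↦8, 4↦3, 5↦7, 6↦9, 7↦9, 8↦7, 9↦3, 10↦8]  zeros at y ∈ {0, 2}
Collecting zeros: affine points = {(0, 4), (0, 9), (2, 3), (2, 10), (4, 3), (4, 10), (6, 4), (6, 9), (7, 0), (7, 2), (10, 0), (10, 2)}.
Total count |C(F_11)_aff| = 12.


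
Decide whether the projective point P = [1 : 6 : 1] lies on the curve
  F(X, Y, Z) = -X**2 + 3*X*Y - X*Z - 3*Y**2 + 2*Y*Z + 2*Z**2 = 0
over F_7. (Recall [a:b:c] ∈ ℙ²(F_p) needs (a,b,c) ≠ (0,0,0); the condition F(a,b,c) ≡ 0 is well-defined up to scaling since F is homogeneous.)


F(1,6,1) ≡ 6 (mod 7); P is NOT on the curve.

Evaluate F(1, 6, 1) term-by-term (mod 7).
  -X**2 ↦ -1·1·1·1 = -1
  3*X*Y ↦ 3·1·6·1 = 18
  -X*Z ↦ -1·1·1·1 = -1
  -3*Y**2 ↦ -3·1·36·1 = -108
  2*Y*Z ↦ 2·1·6·1 = 12
  2*Z**2 ↦ 2·1·1·1 = 2
Sum: F(1, 6, 1) = (-1) + (18) + (-1) + (-108) + (12) + (2) = -78.
Reducing mod 7: -78 ≡ 6 (mod 7).
Since F(a, b, c) ≡ 6 ≠ 0 (mod 7), P does NOT lie on the curve.
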